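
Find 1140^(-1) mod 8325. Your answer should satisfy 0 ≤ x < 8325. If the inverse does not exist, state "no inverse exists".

Euclidean algorithm on 8325, 1140:
8325 = 7×1140 + 345
1140 = 3×345 + 105
345 = 3×105 + 30
105 = 3×30 + 15
30 = 2×15 + 0
Since gcd = 15 > 1, 1140 is not a unit mod 8325.

no inverse exists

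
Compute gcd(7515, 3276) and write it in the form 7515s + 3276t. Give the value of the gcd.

9

Apply Euclid's algorithm to 7515 and 3276:
7515 = 2×3276 + 963
3276 = 3×963 + 387
963 = 2×387 + 189
387 = 2×189 + 9
189 = 21×9 + 0
gcd(7515, 3276) = 9.
Working backward:
9 = 387 − 2·189
9 = −2·963 + 5·387
9 = 5·3276 − 17·963
9 = −17·7515 + 39·3276
So 9 = (-17)·7515 + (39)·3276.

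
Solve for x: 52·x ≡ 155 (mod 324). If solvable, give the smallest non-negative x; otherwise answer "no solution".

no solution

gcd(52, 324):
324 = 6*52 + 12
52 = 4*12 + 4
12 = 3*4 + 0
gcd = 4, but 4 ∤ 155, so the congruence has no solution.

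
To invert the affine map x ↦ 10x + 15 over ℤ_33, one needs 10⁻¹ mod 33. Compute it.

10

Run Euclid on (33, 10):
33 = 3×10 + 3
10 = 3×3 + 1
3 = 3×1 + 0
The gcd is 1. Working backward:
1 = 10 − 3·3
1 = −3·33 + 10·10
So 10·10 ≡ 1 (mod 33).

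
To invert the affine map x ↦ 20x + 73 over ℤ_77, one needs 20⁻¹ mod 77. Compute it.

27

gcd(77, 20) by repeated division:
77 = 3·20 + 17
20 = 1·17 + 3
17 = 5·3 + 2
3 = 1·2 + 1
2 = 2·1 + 0
The gcd is 1. Working backward:
1 = 3 − 2
1 = −17 + 6·3
1 = 6·20 − 7·17
1 = −7·77 + 27·20
So 20·27 ≡ 1 (mod 77).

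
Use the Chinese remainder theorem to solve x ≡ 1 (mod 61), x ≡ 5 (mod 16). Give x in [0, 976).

245

Write x = 1 + 61·k. Then 61·k ≡ 5 − 1 ≡ 4 (mod 16).
Need 61⁻¹ mod 16. Extended Euclid on (16, 13):
16 = 1×13 + 3
13 = 4×3 + 1
3 = 3×1 + 0
Back-substitute:
1 = 13 − 4·3
1 = −4·16 + 5·13
61⁻¹ ≡ 5 (mod 16), so k ≡ 5·4 ≡ 4 (mod 16).
x = 1 + 61·4 = 245.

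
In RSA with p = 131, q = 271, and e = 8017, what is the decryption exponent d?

3253

φ(n) = (p−1)(q−1) = 130·270 = 35100.
Need d with 8017·d ≡ 1 (mod 35100). Apply the extended Euclidean algorithm:
35100 = 4·8017 + 3032
8017 = 2·3032 + 1953
3032 = 1·1953 + 1079
1953 = 1·1079 + 874
1079 = 1·874 + 205
874 = 4·205 + 54
205 = 3·54 + 43
54 = 1·43 + 11
43 = 3·11 + 10
11 = 1·10 + 1
10 = 10·1 + 0
Back-substitute:
1 = 11 − 10
1 = −43 + 4·11
1 = 4·54 − 5·43
1 = −5·205 + 19·54
1 = 19·874 − 81·205
1 = −81·1079 + 100·874
1 = 100·1953 − 181·1079
1 = −181·3032 + 281·1953
1 = 281·8017 − 743·3032
1 = −743·35100 + 3253·8017
So 8017·3253 ≡ 1 (mod 35100), hence d = 3253.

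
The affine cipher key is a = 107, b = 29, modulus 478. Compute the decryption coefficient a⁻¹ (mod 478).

Run Euclid on (478, 107):
478 = 4*107 + 50
107 = 2*50 + 7
50 = 7*7 + 1
7 = 7*1 + 0
gcd = 1, so the inverse exists. Back-substitute:
1 = 50 − 7·7
1 = −7·107 + 15·50
1 = 15·478 − 67·107
Hence 107⁻¹ ≡ -67 ≡ 411 (mod 478).

411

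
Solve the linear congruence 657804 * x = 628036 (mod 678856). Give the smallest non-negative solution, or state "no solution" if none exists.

First find gcd(657804, 678856):
678856 = 1×657804 + 21052
657804 = 31×21052 + 5192
21052 = 4×5192 + 284
5192 = 18×284 + 80
284 = 3×80 + 44
80 = 1×44 + 36
44 = 1×36 + 8
36 = 4×8 + 4
8 = 2×4 + 0
gcd = 4 and 4 | 628036, so solutions exist. Divide through by 4: 164451x ≡ 157009 (mod 169714).
Now find 164451⁻¹ mod 169714:
169714 = 1×164451 + 5263
164451 = 31×5263 + 1298
5263 = 4×1298 + 71
1298 = 18×71 + 20
71 = 3×20 + 11
20 = 1×11 + 9
11 = 1×9 + 2
9 = 4×2 + 1
2 = 2×1 + 0
Back-substitute:
1 = 9 − 4·2
1 = −4·11 + 5·9
1 = 5·20 − 9·11
1 = −9·71 + 32·20
1 = 32·1298 − 585·71
1 = −585·5263 + 2372·1298
1 = 2372·164451 − 74117·5263
1 = −74117·169714 + 76489·164451
So 164451⁻¹ ≡ 76489 (mod 169714).
Then x ≡ 76489·157009 ≡ 159333 (mod 169714); the smallest non-negative solution is x = 159333.

159333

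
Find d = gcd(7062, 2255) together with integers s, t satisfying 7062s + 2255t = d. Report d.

Repeated division:
7062 = 3×2255 + 297
2255 = 7×297 + 176
297 = 1×176 + 121
176 = 1×121 + 55
121 = 2×55 + 11
55 = 5×11 + 0
gcd(7062, 2255) = 11.
Working backward:
11 = 121 − 2·55
11 = −2·176 + 3·121
11 = 3·297 − 5·176
11 = −5·2255 + 38·297
11 = 38·7062 − 119·2255
So 11 = (38)·7062 + (-119)·2255.

11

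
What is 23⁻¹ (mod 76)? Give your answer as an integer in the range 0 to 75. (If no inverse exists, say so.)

Extended Euclidean algorithm:
76 = 3*23 + 7
23 = 3*7 + 2
7 = 3*2 + 1
2 = 2*1 + 0
gcd = 1, so the inverse exists. Back-substitute:
1 = 7 − 3·2
1 = −3·23 + 10·7
1 = 10·76 − 33·23
Thus 23·(-33) ≡ 1 (mod 76); reducing, -33 mod 76 = 43.

43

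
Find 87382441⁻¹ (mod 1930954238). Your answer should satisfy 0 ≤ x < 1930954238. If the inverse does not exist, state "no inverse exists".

gcd(1930954238, 87382441) by repeated division:
1930954238 = 22×87382441 + 8540536
87382441 = 10×8540536 + 1977081
8540536 = 4×1977081 + 632212
1977081 = 3×632212 + 80445
632212 = 7×80445 + 69097
80445 = 1×69097 + 11348
69097 = 6×11348 + 1009
11348 = 11×1009 + 249
1009 = 4×249 + 13
249 = 19×13 + 2
13 = 6×2 + 1
2 = 2×1 + 0
gcd = 1, so the inverse exists. Back-substitute:
1 = 13 − 6·2
1 = −6·249 + 115·13
1 = 115·1009 − 466·249
1 = −466·11348 + 5241·1009
1 = 5241·69097 − 31912·11348
1 = −31912·80445 + 37153·69097
1 = 37153·632212 − 291983·80445
1 = −291983·1977081 + 913102·632212
1 = 913102·8540536 − 3944391·1977081
1 = −3944391·87382441 + 40357012·8540536
1 = 40357012·1930954238 − 891798655·87382441
Hence 87382441⁻¹ ≡ -891798655 ≡ 1039155583 (mod 1930954238).

1039155583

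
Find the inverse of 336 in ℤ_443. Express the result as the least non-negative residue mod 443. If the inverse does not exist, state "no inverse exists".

Extended Euclidean algorithm:
443 = 1×336 + 107
336 = 3×107 + 15
107 = 7×15 + 2
15 = 7×2 + 1
2 = 2×1 + 0
gcd = 1, so the inverse exists. Back-substitute:
1 = 15 − 7·2
1 = −7·107 + 50·15
1 = 50·336 − 157·107
1 = −157·443 + 207·336
So 336·207 ≡ 1 (mod 443).

207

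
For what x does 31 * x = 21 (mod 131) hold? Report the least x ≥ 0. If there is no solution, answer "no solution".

119

First find gcd(31, 131):
131 = 4·31 + 7
31 = 4·7 + 3
7 = 2·3 + 1
3 = 3·1 + 0
gcd = 1, so a unique solution mod 131 exists.
Back-substitute for the Bézout coefficients:
1 = 7 − 2·3
1 = −2·31 + 9·7
1 = 9·131 − 38·31
So 31·(-38) ≡ 1 (mod 131), giving 31⁻¹ ≡ 93.
x ≡ 31⁻¹·21 ≡ 93·21 ≡ 119 (mod 131).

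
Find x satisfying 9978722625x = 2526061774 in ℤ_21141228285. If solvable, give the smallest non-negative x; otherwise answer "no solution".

gcd(9978722625, 21141228285):
21141228285 = 2×9978722625 + 1183783035
9978722625 = 8×1183783035 + 508458345
1183783035 = 2×508458345 + 166866345
508458345 = 3×166866345 + 7859310
166866345 = 21×7859310 + 1820835
7859310 = 4×1820835 + 575970
1820835 = 3×575970 + 92925
575970 = 6×92925 + 18420
92925 = 5×18420 + 825
18420 = 22×825 + 270
825 = 3×270 + 15
270 = 18×15 + 0
gcd = 15, but 15 ∤ 2526061774, so the congruence has no solution.

no solution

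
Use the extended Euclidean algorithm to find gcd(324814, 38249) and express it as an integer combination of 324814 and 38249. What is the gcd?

Repeated division:
324814 = 8·38249 + 18822
38249 = 2·18822 + 605
18822 = 31·605 + 67
605 = 9·67 + 2
67 = 33·2 + 1
2 = 2·1 + 0
gcd(324814, 38249) = 1.
Working backward:
1 = 67 − 33·2
1 = −33·605 + 298·67
1 = 298·18822 − 9271·605
1 = −9271·38249 + 18840·18822
1 = 18840·324814 − 159991·38249
So 1 = (18840)·324814 + (-159991)·38249.

1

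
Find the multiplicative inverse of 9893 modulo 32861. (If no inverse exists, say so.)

23391

Extended Euclidean algorithm:
32861 = 3×9893 + 3182
9893 = 3×3182 + 347
3182 = 9×347 + 59
347 = 5×59 + 52
59 = 1×52 + 7
52 = 7×7 + 3
7 = 2×3 + 1
3 = 3×1 + 0
Since gcd(9893, 32861) = 1, back-substitute to write 1 as a combination:
1 = 7 − 2·3
1 = −2·52 + 15·7
1 = 15·59 − 17·52
1 = −17·347 + 100·59
1 = 100·3182 − 917·347
1 = −917·9893 + 2851·3182
1 = 2851·32861 − 9470·9893
So 9893·(-9470) ≡ 1 (mod 32861), and -9470 ≡ 23391 (mod 32861).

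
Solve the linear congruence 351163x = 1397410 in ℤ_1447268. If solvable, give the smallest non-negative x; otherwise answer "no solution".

First find gcd(351163, 1447268):
1447268 = 4×351163 + 42616
351163 = 8×42616 + 10235
42616 = 4×10235 + 1676
10235 = 6×1676 + 179
1676 = 9×179 + 65
179 = 2×65 + 49
65 = 1×49 + 16
49 = 3×16 + 1
16 = 16×1 + 0
gcd = 1, so a unique solution mod 1447268 exists.
Back-substitute for the Bézout coefficients:
1 = 49 − 3·16
1 = −3·65 + 4·49
1 = 4·179 − 11·65
1 = −11·1676 + 103·179
1 = 103·10235 − 629·1676
1 = −629·42616 + 2619·10235
1 = 2619·351163 − 21581·42616
1 = −21581·1447268 + 88943·351163
So 351163·(88943) ≡ 1 (mod 1447268), giving 351163⁻¹ ≡ 88943.
x ≡ 351163⁻¹·1397410 ≡ 88943·1397410 ≡ 1356326 (mod 1447268).

1356326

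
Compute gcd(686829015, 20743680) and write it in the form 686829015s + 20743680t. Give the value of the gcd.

15

Apply Euclid's algorithm to 686829015 and 20743680:
686829015 = 33·20743680 + 2287575
20743680 = 9·2287575 + 155505
2287575 = 14·155505 + 110505
155505 = 1·110505 + 45000
110505 = 2·45000 + 20505
45000 = 2·20505 + 3990
20505 = 5·3990 + 555
3990 = 7·555 + 105
555 = 5·105 + 30
105 = 3·30 + 15
30 = 2·15 + 0
gcd(686829015, 20743680) = 15.
Back-substituting:
15 = 105 − 3·30
15 = −3·555 + 16·105
15 = 16·3990 − 115·555
15 = −115·20505 + 591·3990
15 = 591·45000 − 1297·20505
15 = −1297·110505 + 3185·45000
15 = 3185·155505 − 4482·110505
15 = −4482·2287575 + 65933·155505
15 = 65933·20743680 − 597879·2287575
15 = −597879·686829015 + 19795940·20743680
So 15 = (-597879)·686829015 + (19795940)·20743680.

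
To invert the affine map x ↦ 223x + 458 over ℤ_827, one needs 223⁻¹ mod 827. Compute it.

738

Apply the Euclidean algorithm to 827 and 223:
827 = 3×223 + 158
223 = 1×158 + 65
158 = 2×65 + 28
65 = 2×28 + 9
28 = 3×9 + 1
9 = 9×1 + 0
Since gcd(223, 827) = 1, back-substitute to write 1 as a combination:
1 = 28 − 3·9
1 = −3·65 + 7·28
1 = 7·158 − 17·65
1 = −17·223 + 24·158
1 = 24·827 − 89·223
So 223·(-89) ≡ 1 (mod 827), and -89 ≡ 738 (mod 827).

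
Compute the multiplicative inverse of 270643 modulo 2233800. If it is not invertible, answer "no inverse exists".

Apply the Euclidean algorithm to 2233800 and 270643:
2233800 = 8*270643 + 68656
270643 = 3*68656 + 64675
68656 = 1*64675 + 3981
64675 = 16*3981 + 979
3981 = 4*979 + 65
979 = 15*65 + 4
65 = 16*4 + 1
4 = 4*1 + 0
Since gcd(270643, 2233800) = 1, back-substitute to write 1 as a combination:
1 = 65 − 16·4
1 = −16·979 + 241·65
1 = 241·3981 − 980·979
1 = −980·64675 + 15921·3981
1 = 15921·68656 − 16901·64675
1 = −16901·270643 + 66624·68656
1 = 66624·2233800 − 549893·270643
So 270643·(-549893) ≡ 1 (mod 2233800), and -549893 ≡ 1683907 (mod 2233800).

1683907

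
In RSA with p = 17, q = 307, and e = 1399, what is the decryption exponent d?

7

φ(n) = (p−1)(q−1) = 16·306 = 4896.
Need d with 1399·d ≡ 1 (mod 4896). Apply the extended Euclidean algorithm:
4896 = 3·1399 + 699
1399 = 2·699 + 1
699 = 699·1 + 0
Back-substitute:
1 = 1399 − 2·699
1 = −2·4896 + 7·1399
So 1399·7 ≡ 1 (mod 4896), hence d = 7.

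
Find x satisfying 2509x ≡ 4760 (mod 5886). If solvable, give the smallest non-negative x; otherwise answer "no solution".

First find gcd(2509, 5886):
5886 = 2·2509 + 868
2509 = 2·868 + 773
868 = 1·773 + 95
773 = 8·95 + 13
95 = 7·13 + 4
13 = 3·4 + 1
4 = 4·1 + 0
gcd = 1, so a unique solution mod 5886 exists.
Back-substitute for the Bézout coefficients:
1 = 13 − 3·4
1 = −3·95 + 22·13
1 = 22·773 − 179·95
1 = −179·868 + 201·773
1 = 201·2509 − 581·868
1 = −581·5886 + 1363·2509
So 2509·(1363) ≡ 1 (mod 5886), giving 2509⁻¹ ≡ 1363.
x ≡ 2509⁻¹·4760 ≡ 1363·4760 ≡ 1508 (mod 5886).

1508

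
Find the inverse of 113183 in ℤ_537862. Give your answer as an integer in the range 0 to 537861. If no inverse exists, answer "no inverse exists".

126849

Apply the Euclidean algorithm to 537862 and 113183:
537862 = 4·113183 + 85130
113183 = 1·85130 + 28053
85130 = 3·28053 + 971
28053 = 28·971 + 865
971 = 1·865 + 106
865 = 8·106 + 17
106 = 6·17 + 4
17 = 4·4 + 1
4 = 4·1 + 0
The gcd is 1. Working backward:
1 = 17 − 4·4
1 = −4·106 + 25·17
1 = 25·865 − 204·106
1 = −204·971 + 229·865
1 = 229·28053 − 6616·971
1 = −6616·85130 + 20077·28053
1 = 20077·113183 − 26693·85130
1 = −26693·537862 + 126849·113183
So 113183·126849 ≡ 1 (mod 537862).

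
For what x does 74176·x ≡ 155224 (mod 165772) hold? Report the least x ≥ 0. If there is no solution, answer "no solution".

First find gcd(74176, 165772):
165772 = 2*74176 + 17420
74176 = 4*17420 + 4496
17420 = 3*4496 + 3932
4496 = 1*3932 + 564
3932 = 6*564 + 548
564 = 1*548 + 16
548 = 34*16 + 4
16 = 4*4 + 0
gcd = 4 and 4 | 155224, so solutions exist. Divide through by 4: 18544x ≡ 38806 (mod 41443).
Now find 18544⁻¹ mod 41443:
41443 = 2*18544 + 4355
18544 = 4*4355 + 1124
4355 = 3*1124 + 983
1124 = 1*983 + 141
983 = 6*141 + 137
141 = 1*137 + 4
137 = 34*4 + 1
4 = 4*1 + 0
Back-substitute:
1 = 137 − 34·4
1 = −34·141 + 35·137
1 = 35·983 − 244·141
1 = −244·1124 + 279·983
1 = 279·4355 − 1081·1124
1 = −1081·18544 + 4603·4355
1 = 4603·41443 − 10287·18544
So 18544·(-10287) ≡ 1 (mod 41443), i.e. 18544⁻¹ ≡ 31156.
Then x ≡ 31156·38806 ≡ 23097 (mod 41443); the smallest non-negative solution is x = 23097.

23097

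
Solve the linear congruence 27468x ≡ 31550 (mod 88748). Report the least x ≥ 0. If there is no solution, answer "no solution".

no solution

gcd(27468, 88748):
88748 = 3×27468 + 6344
27468 = 4×6344 + 2092
6344 = 3×2092 + 68
2092 = 30×68 + 52
68 = 1×52 + 16
52 = 3×16 + 4
16 = 4×4 + 0
gcd = 4, but 4 ∤ 31550, so the congruence has no solution.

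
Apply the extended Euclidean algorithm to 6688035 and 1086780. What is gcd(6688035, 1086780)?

Apply Euclid's algorithm to 6688035 and 1086780:
6688035 = 6*1086780 + 167355
1086780 = 6*167355 + 82650
167355 = 2*82650 + 2055
82650 = 40*2055 + 450
2055 = 4*450 + 255
450 = 1*255 + 195
255 = 1*195 + 60
195 = 3*60 + 15
60 = 4*15 + 0
gcd(6688035, 1086780) = 15.
Back-substituting:
15 = 195 − 3·60
15 = −3·255 + 4·195
15 = 4·450 − 7·255
15 = −7·2055 + 32·450
15 = 32·82650 − 1287·2055
15 = −1287·167355 + 2606·82650
15 = 2606·1086780 − 16923·167355
15 = −16923·6688035 + 104144·1086780
So 15 = (-16923)·6688035 + (104144)·1086780.

15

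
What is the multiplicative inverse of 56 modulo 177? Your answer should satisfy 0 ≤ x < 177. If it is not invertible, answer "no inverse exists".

Extended Euclidean algorithm:
177 = 3·56 + 9
56 = 6·9 + 2
9 = 4·2 + 1
2 = 2·1 + 0
The gcd is 1. Working backward:
1 = 9 − 4·2
1 = −4·56 + 25·9
1 = 25·177 − 79·56
So 56·(-79) ≡ 1 (mod 177), and -79 ≡ 98 (mod 177).

98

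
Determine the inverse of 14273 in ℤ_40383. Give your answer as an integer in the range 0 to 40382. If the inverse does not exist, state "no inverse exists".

no inverse exists

Euclidean algorithm on 40383, 14273:
40383 = 2×14273 + 11837
14273 = 1×11837 + 2436
11837 = 4×2436 + 2093
2436 = 1×2093 + 343
2093 = 6×343 + 35
343 = 9×35 + 28
35 = 1×28 + 7
28 = 4×7 + 0
The gcd is 7, not 1, hence no inverse exists.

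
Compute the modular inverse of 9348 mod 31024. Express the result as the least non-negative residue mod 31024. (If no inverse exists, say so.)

Compute gcd(9348, 31024):
31024 = 3×9348 + 2980
9348 = 3×2980 + 408
2980 = 7×408 + 124
408 = 3×124 + 36
124 = 3×36 + 16
36 = 2×16 + 4
16 = 4×4 + 0
gcd(9348, 31024) = 4 ≠ 1, so 9348 has no multiplicative inverse modulo 31024.

no inverse exists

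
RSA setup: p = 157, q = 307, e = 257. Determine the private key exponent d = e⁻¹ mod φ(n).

13745

φ(n) = (p−1)(q−1) = 156·306 = 47736.
Need d with 257·d ≡ 1 (mod 47736). Apply the extended Euclidean algorithm:
47736 = 185×257 + 191
257 = 1×191 + 66
191 = 2×66 + 59
66 = 1×59 + 7
59 = 8×7 + 3
7 = 2×3 + 1
3 = 3×1 + 0
Back-substitute:
1 = 7 − 2·3
1 = −2·59 + 17·7
1 = 17·66 − 19·59
1 = −19·191 + 55·66
1 = 55·257 − 74·191
1 = −74·47736 + 13745·257
So 257·13745 ≡ 1 (mod 47736), hence d = 13745.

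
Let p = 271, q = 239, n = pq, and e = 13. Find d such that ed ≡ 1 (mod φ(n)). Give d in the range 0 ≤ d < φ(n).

59317

φ(n) = (p−1)(q−1) = 270·238 = 64260.
Need d with 13·d ≡ 1 (mod 64260). Apply the extended Euclidean algorithm:
64260 = 4943·13 + 1
13 = 13·1 + 0
Back-substitute:
1 = 64260 − 4943·13
So 13·(-4943) ≡ 1 (mod 64260), hence d ≡ -4943 ≡ 59317 (mod 64260).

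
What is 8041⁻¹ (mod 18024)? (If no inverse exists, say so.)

gcd(18024, 8041) by repeated division:
18024 = 2×8041 + 1942
8041 = 4×1942 + 273
1942 = 7×273 + 31
273 = 8×31 + 25
31 = 1×25 + 6
25 = 4×6 + 1
6 = 6×1 + 0
Since gcd(8041, 18024) = 1, back-substitute to write 1 as a combination:
1 = 25 − 4·6
1 = −4·31 + 5·25
1 = 5·273 − 44·31
1 = −44·1942 + 313·273
1 = 313·8041 − 1296·1942
1 = −1296·18024 + 2905·8041
So 8041·2905 ≡ 1 (mod 18024).

2905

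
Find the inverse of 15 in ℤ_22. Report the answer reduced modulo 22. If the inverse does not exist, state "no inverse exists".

3

gcd(22, 15) by repeated division:
22 = 1·15 + 7
15 = 2·7 + 1
7 = 7·1 + 0
The gcd is 1. Working backward:
1 = 15 − 2·7
1 = −2·22 + 3·15
So 15·3 ≡ 1 (mod 22).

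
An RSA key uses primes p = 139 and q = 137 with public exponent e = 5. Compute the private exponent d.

11261

φ(n) = (p−1)(q−1) = 138·136 = 18768.
Need d with 5·d ≡ 1 (mod 18768). Apply the extended Euclidean algorithm:
18768 = 3753*5 + 3
5 = 1*3 + 2
3 = 1*2 + 1
2 = 2*1 + 0
Back-substitute:
1 = 3 − 2
1 = −5 + 2·3
1 = 2·18768 − 7507·5
So 5·(-7507) ≡ 1 (mod 18768), hence d ≡ -7507 ≡ 11261 (mod 18768).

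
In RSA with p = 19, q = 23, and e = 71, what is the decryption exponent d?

251

φ(n) = (p−1)(q−1) = 18·22 = 396.
Need d with 71·d ≡ 1 (mod 396). Apply the extended Euclidean algorithm:
396 = 5×71 + 41
71 = 1×41 + 30
41 = 1×30 + 11
30 = 2×11 + 8
11 = 1×8 + 3
8 = 2×3 + 2
3 = 1×2 + 1
2 = 2×1 + 0
Back-substitute:
1 = 3 − 2
1 = −8 + 3·3
1 = 3·11 − 4·8
1 = −4·30 + 11·11
1 = 11·41 − 15·30
1 = −15·71 + 26·41
1 = 26·396 − 145·71
So 71·(-145) ≡ 1 (mod 396), hence d ≡ -145 ≡ 251 (mod 396).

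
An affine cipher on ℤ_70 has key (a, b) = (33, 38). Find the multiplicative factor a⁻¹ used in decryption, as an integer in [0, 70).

17

Extended Euclidean algorithm:
70 = 2×33 + 4
33 = 8×4 + 1
4 = 4×1 + 0
gcd = 1, so the inverse exists. Back-substitute:
1 = 33 − 8·4
1 = −8·70 + 17·33
So 33·17 ≡ 1 (mod 70).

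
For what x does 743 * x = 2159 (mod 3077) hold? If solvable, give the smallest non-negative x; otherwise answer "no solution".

2057

First find gcd(743, 3077):
3077 = 4·743 + 105
743 = 7·105 + 8
105 = 13·8 + 1
8 = 8·1 + 0
gcd = 1, so a unique solution mod 3077 exists.
Back-substitute for the Bézout coefficients:
1 = 105 − 13·8
1 = −13·743 + 92·105
1 = 92·3077 − 381·743
So 743·(-381) ≡ 1 (mod 3077), giving 743⁻¹ ≡ 2696.
x ≡ 743⁻¹·2159 ≡ 2696·2159 ≡ 2057 (mod 3077).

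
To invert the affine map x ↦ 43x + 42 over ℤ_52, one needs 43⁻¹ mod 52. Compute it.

23

Run Euclid on (52, 43):
52 = 1*43 + 9
43 = 4*9 + 7
9 = 1*7 + 2
7 = 3*2 + 1
2 = 2*1 + 0
The gcd is 1. Working backward:
1 = 7 − 3·2
1 = −3·9 + 4·7
1 = 4·43 − 19·9
1 = −19·52 + 23·43
So 43·23 ≡ 1 (mod 52).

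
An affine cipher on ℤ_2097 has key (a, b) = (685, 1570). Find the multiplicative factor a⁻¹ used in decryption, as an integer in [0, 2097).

gcd(2097, 685) by repeated division:
2097 = 3*685 + 42
685 = 16*42 + 13
42 = 3*13 + 3
13 = 4*3 + 1
3 = 3*1 + 0
Since gcd(685, 2097) = 1, back-substitute to write 1 as a combination:
1 = 13 − 4·3
1 = −4·42 + 13·13
1 = 13·685 − 212·42
1 = −212·2097 + 649·685
So 685·649 ≡ 1 (mod 2097).

649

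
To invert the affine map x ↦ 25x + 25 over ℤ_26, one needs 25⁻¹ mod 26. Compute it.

Run Euclid on (26, 25):
26 = 1*25 + 1
25 = 25*1 + 0
gcd = 1, so the inverse exists. Back-substitute:
1 = 26 − 25
Hence 25⁻¹ ≡ -1 ≡ 25 (mod 26).

25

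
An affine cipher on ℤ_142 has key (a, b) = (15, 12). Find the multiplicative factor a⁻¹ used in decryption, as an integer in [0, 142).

gcd(142, 15) by repeated division:
142 = 9×15 + 7
15 = 2×7 + 1
7 = 7×1 + 0
Since gcd(15, 142) = 1, back-substitute to write 1 as a combination:
1 = 15 − 2·7
1 = −2·142 + 19·15
So 15·19 ≡ 1 (mod 142).

19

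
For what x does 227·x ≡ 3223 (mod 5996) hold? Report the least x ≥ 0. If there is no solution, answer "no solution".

3765

First find gcd(227, 5996):
5996 = 26·227 + 94
227 = 2·94 + 39
94 = 2·39 + 16
39 = 2·16 + 7
16 = 2·7 + 2
7 = 3·2 + 1
2 = 2·1 + 0
gcd = 1, so a unique solution mod 5996 exists.
Back-substitute for the Bézout coefficients:
1 = 7 − 3·2
1 = −3·16 + 7·7
1 = 7·39 − 17·16
1 = −17·94 + 41·39
1 = 41·227 − 99·94
1 = −99·5996 + 2615·227
So 227·(2615) ≡ 1 (mod 5996), giving 227⁻¹ ≡ 2615.
x ≡ 227⁻¹·3223 ≡ 2615·3223 ≡ 3765 (mod 5996).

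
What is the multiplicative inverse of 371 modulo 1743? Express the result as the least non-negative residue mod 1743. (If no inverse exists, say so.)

Euclidean algorithm on 1743, 371:
1743 = 4×371 + 259
371 = 1×259 + 112
259 = 2×112 + 35
112 = 3×35 + 7
35 = 5×7 + 0
The gcd is 7, not 1, hence no inverse exists.

no inverse exists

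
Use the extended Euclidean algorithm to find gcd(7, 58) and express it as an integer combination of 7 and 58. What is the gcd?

1

Repeated division:
58 = 8×7 + 2
7 = 3×2 + 1
2 = 2×1 + 0
gcd(7, 58) = 1.
Back-substituting:
1 = 7 − 3·2
1 = −3·58 + 25·7
So 1 = (-3)·58 + (25)·7.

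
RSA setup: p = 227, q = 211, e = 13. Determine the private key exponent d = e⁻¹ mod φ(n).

φ(n) = (p−1)(q−1) = 226·210 = 47460.
Need d with 13·d ≡ 1 (mod 47460). Apply the extended Euclidean algorithm:
47460 = 3650×13 + 10
13 = 1×10 + 3
10 = 3×3 + 1
3 = 3×1 + 0
Back-substitute:
1 = 10 − 3·3
1 = −3·13 + 4·10
1 = 4·47460 − 14603·13
So 13·(-14603) ≡ 1 (mod 47460), hence d ≡ -14603 ≡ 32857 (mod 47460).

32857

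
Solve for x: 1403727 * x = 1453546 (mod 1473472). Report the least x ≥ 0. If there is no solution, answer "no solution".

no solution

gcd(1403727, 1473472):
1473472 = 1×1403727 + 69745
1403727 = 20×69745 + 8827
69745 = 7×8827 + 7956
8827 = 1×7956 + 871
7956 = 9×871 + 117
871 = 7×117 + 52
117 = 2×52 + 13
52 = 4×13 + 0
gcd = 13, but 13 ∤ 1453546, so the congruence has no solution.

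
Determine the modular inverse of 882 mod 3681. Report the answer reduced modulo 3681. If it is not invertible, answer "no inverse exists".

Compute gcd(882, 3681):
3681 = 4·882 + 153
882 = 5·153 + 117
153 = 1·117 + 36
117 = 3·36 + 9
36 = 4·9 + 0
The gcd is 9, not 1, hence no inverse exists.

no inverse exists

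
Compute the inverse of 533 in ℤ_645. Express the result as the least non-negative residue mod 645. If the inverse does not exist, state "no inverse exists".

167

Run Euclid on (645, 533):
645 = 1·533 + 112
533 = 4·112 + 85
112 = 1·85 + 27
85 = 3·27 + 4
27 = 6·4 + 3
4 = 1·3 + 1
3 = 3·1 + 0
gcd = 1, so the inverse exists. Back-substitute:
1 = 4 − 3
1 = −27 + 7·4
1 = 7·85 − 22·27
1 = −22·112 + 29·85
1 = 29·533 − 138·112
1 = −138·645 + 167·533
So 533·167 ≡ 1 (mod 645).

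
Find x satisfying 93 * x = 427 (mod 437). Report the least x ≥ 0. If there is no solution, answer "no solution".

First find gcd(93, 437):
437 = 4·93 + 65
93 = 1·65 + 28
65 = 2·28 + 9
28 = 3·9 + 1
9 = 9·1 + 0
gcd = 1, so a unique solution mod 437 exists.
Back-substitute for the Bézout coefficients:
1 = 28 − 3·9
1 = −3·65 + 7·28
1 = 7·93 − 10·65
1 = −10·437 + 47·93
So 93·(47) ≡ 1 (mod 437), giving 93⁻¹ ≡ 47.
x ≡ 93⁻¹·427 ≡ 47·427 ≡ 404 (mod 437).

404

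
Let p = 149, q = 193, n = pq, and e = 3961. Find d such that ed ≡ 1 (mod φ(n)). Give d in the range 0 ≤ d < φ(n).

φ(n) = (p−1)(q−1) = 148·192 = 28416.
Need d with 3961·d ≡ 1 (mod 28416). Apply the extended Euclidean algorithm:
28416 = 7·3961 + 689
3961 = 5·689 + 516
689 = 1·516 + 173
516 = 2·173 + 170
173 = 1·170 + 3
170 = 56·3 + 2
3 = 1·2 + 1
2 = 2·1 + 0
Back-substitute:
1 = 3 − 2
1 = −170 + 57·3
1 = 57·173 − 58·170
1 = −58·516 + 173·173
1 = 173·689 − 231·516
1 = −231·3961 + 1328·689
1 = 1328·28416 − 9527·3961
So 3961·(-9527) ≡ 1 (mod 28416), hence d ≡ -9527 ≡ 18889 (mod 28416).

18889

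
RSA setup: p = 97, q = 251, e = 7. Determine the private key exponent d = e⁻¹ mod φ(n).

φ(n) = (p−1)(q−1) = 96·250 = 24000.
Need d with 7·d ≡ 1 (mod 24000). Apply the extended Euclidean algorithm:
24000 = 3428·7 + 4
7 = 1·4 + 3
4 = 1·3 + 1
3 = 3·1 + 0
Back-substitute:
1 = 4 − 3
1 = −7 + 2·4
1 = 2·24000 − 6857·7
So 7·(-6857) ≡ 1 (mod 24000), hence d ≡ -6857 ≡ 17143 (mod 24000).

17143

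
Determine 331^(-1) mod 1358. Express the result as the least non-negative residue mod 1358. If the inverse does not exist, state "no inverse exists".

599

gcd(1358, 331) by repeated division:
1358 = 4·331 + 34
331 = 9·34 + 25
34 = 1·25 + 9
25 = 2·9 + 7
9 = 1·7 + 2
7 = 3·2 + 1
2 = 2·1 + 0
The gcd is 1. Working backward:
1 = 7 − 3·2
1 = −3·9 + 4·7
1 = 4·25 − 11·9
1 = −11·34 + 15·25
1 = 15·331 − 146·34
1 = −146·1358 + 599·331
So 331·599 ≡ 1 (mod 1358).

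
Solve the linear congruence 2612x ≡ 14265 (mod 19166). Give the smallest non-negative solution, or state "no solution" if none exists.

gcd(2612, 19166):
19166 = 7×2612 + 882
2612 = 2×882 + 848
882 = 1×848 + 34
848 = 24×34 + 32
34 = 1×32 + 2
32 = 16×2 + 0
gcd = 2, but 2 ∤ 14265, so the congruence has no solution.

no solution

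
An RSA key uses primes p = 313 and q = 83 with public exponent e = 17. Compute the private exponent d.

φ(n) = (p−1)(q−1) = 312·82 = 25584.
Need d with 17·d ≡ 1 (mod 25584). Apply the extended Euclidean algorithm:
25584 = 1504*17 + 16
17 = 1*16 + 1
16 = 16*1 + 0
Back-substitute:
1 = 17 − 16
1 = −25584 + 1505·17
So 17·1505 ≡ 1 (mod 25584), hence d = 1505.

1505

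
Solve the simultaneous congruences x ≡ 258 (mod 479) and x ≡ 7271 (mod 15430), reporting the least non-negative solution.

Write x = 258 + 479·k. Then 479·k ≡ 7271 − 258 ≡ 7013 (mod 15430).
Need 479⁻¹ mod 15430. Extended Euclid on (15430, 479):
15430 = 32*479 + 102
479 = 4*102 + 71
102 = 1*71 + 31
71 = 2*31 + 9
31 = 3*9 + 4
9 = 2*4 + 1
4 = 4*1 + 0
Back-substitute:
1 = 9 − 2·4
1 = −2·31 + 7·9
1 = 7·71 − 16·31
1 = −16·102 + 23·71
1 = 23·479 − 108·102
1 = −108·15430 + 3479·479
479⁻¹ ≡ 3479 (mod 15430), so k ≡ 3479·7013 ≡ 3397 (mod 15430).
x = 258 + 479·3397 = 1627421.

1627421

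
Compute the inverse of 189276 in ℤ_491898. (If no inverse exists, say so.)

no inverse exists

Euclidean algorithm on 491898, 189276:
491898 = 2*189276 + 113346
189276 = 1*113346 + 75930
113346 = 1*75930 + 37416
75930 = 2*37416 + 1098
37416 = 34*1098 + 84
1098 = 13*84 + 6
84 = 14*6 + 0
Since gcd = 6 > 1, 189276 is not a unit mod 491898.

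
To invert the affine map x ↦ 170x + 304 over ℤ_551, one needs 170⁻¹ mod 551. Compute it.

gcd(551, 170) by repeated division:
551 = 3×170 + 41
170 = 4×41 + 6
41 = 6×6 + 5
6 = 1×5 + 1
5 = 5×1 + 0
gcd = 1, so the inverse exists. Back-substitute:
1 = 6 − 5
1 = −41 + 7·6
1 = 7·170 − 29·41
1 = −29·551 + 94·170
So 170·94 ≡ 1 (mod 551).

94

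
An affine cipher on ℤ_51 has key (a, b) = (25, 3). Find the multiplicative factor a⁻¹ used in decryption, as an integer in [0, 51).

49

Extended Euclidean algorithm:
51 = 2·25 + 1
25 = 25·1 + 0
gcd = 1, so the inverse exists. Back-substitute:
1 = 51 − 2·25
Thus 25·(-2) ≡ 1 (mod 51); reducing, -2 mod 51 = 49.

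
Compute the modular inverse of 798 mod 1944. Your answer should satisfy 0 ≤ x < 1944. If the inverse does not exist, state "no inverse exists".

Euclidean algorithm on 1944, 798:
1944 = 2*798 + 348
798 = 2*348 + 102
348 = 3*102 + 42
102 = 2*42 + 18
42 = 2*18 + 6
18 = 3*6 + 0
gcd(798, 1944) = 6 ≠ 1, so 798 has no multiplicative inverse modulo 1944.

no inverse exists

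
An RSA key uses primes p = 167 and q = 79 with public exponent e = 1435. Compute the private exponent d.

12163

φ(n) = (p−1)(q−1) = 166·78 = 12948.
Need d with 1435·d ≡ 1 (mod 12948). Apply the extended Euclidean algorithm:
12948 = 9×1435 + 33
1435 = 43×33 + 16
33 = 2×16 + 1
16 = 16×1 + 0
Back-substitute:
1 = 33 − 2·16
1 = −2·1435 + 87·33
1 = 87·12948 − 785·1435
So 1435·(-785) ≡ 1 (mod 12948), hence d ≡ -785 ≡ 12163 (mod 12948).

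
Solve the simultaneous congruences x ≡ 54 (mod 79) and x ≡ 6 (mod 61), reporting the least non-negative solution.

Write x = 54 + 79·k. Then 79·k ≡ 6 − 54 ≡ 13 (mod 61).
Need 79⁻¹ mod 61. Extended Euclid on (61, 18):
61 = 3*18 + 7
18 = 2*7 + 4
7 = 1*4 + 3
4 = 1*3 + 1
3 = 3*1 + 0
Back-substitute:
1 = 4 − 3
1 = −7 + 2·4
1 = 2·18 − 5·7
1 = −5·61 + 17·18
79⁻¹ ≡ 17 (mod 61), so k ≡ 17·13 ≡ 38 (mod 61).
x = 54 + 79·38 = 3056.

3056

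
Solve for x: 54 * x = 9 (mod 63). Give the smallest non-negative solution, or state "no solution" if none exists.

First find gcd(54, 63):
63 = 1·54 + 9
54 = 6·9 + 0
gcd = 9 and 9 | 9, so solutions exist. Divide through by 9: 6x ≡ 1 (mod 7).
Now find 6⁻¹ mod 7:
7 = 1·6 + 1
6 = 6·1 + 0
Back-substitute:
1 = 7 − 6
So 6·(-1) ≡ 1 (mod 7), i.e. 6⁻¹ ≡ 6.
Then x ≡ 6·1 ≡ 6 (mod 7); the smallest non-negative solution is x = 6.

6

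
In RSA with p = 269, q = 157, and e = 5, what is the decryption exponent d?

φ(n) = (p−1)(q−1) = 268·156 = 41808.
Need d with 5·d ≡ 1 (mod 41808). Apply the extended Euclidean algorithm:
41808 = 8361*5 + 3
5 = 1*3 + 2
3 = 1*2 + 1
2 = 2*1 + 0
Back-substitute:
1 = 3 − 2
1 = −5 + 2·3
1 = 2·41808 − 16723·5
So 5·(-16723) ≡ 1 (mod 41808), hence d ≡ -16723 ≡ 25085 (mod 41808).

25085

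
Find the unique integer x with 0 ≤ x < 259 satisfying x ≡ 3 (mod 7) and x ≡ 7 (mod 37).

Write x = 3 + 7·k. Then 7·k ≡ 7 − 3 ≡ 4 (mod 37).
Need 7⁻¹ mod 37. Extended Euclid on (37, 7):
37 = 5·7 + 2
7 = 3·2 + 1
2 = 2·1 + 0
Back-substitute:
1 = 7 − 3·2
1 = −3·37 + 16·7
7⁻¹ ≡ 16 (mod 37), so k ≡ 16·4 ≡ 27 (mod 37).
x = 3 + 7·27 = 192.

192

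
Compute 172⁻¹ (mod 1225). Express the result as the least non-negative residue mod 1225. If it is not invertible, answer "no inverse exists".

933

Run Euclid on (1225, 172):
1225 = 7×172 + 21
172 = 8×21 + 4
21 = 5×4 + 1
4 = 4×1 + 0
Since gcd(172, 1225) = 1, back-substitute to write 1 as a combination:
1 = 21 − 5·4
1 = −5·172 + 41·21
1 = 41·1225 − 292·172
So 172·(-292) ≡ 1 (mod 1225), and -292 ≡ 933 (mod 1225).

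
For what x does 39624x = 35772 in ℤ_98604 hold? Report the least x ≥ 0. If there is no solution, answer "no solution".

88

First find gcd(39624, 98604):
98604 = 2·39624 + 19356
39624 = 2·19356 + 912
19356 = 21·912 + 204
912 = 4·204 + 96
204 = 2·96 + 12
96 = 8·12 + 0
gcd = 12 and 12 | 35772, so solutions exist. Divide through by 12: 3302x ≡ 2981 (mod 8217).
Now find 3302⁻¹ mod 8217:
8217 = 2*3302 + 1613
3302 = 2*1613 + 76
1613 = 21*76 + 17
76 = 4*17 + 8
17 = 2*8 + 1
8 = 8*1 + 0
Back-substitute:
1 = 17 − 2·8
1 = −2·76 + 9·17
1 = 9·1613 − 191·76
1 = −191·3302 + 391·1613
1 = 391·8217 − 973·3302
So 3302·(-973) ≡ 1 (mod 8217), i.e. 3302⁻¹ ≡ 7244.
Then x ≡ 7244·2981 ≡ 88 (mod 8217); the smallest non-negative solution is x = 88.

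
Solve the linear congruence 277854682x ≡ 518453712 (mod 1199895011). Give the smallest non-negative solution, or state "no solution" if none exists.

125270454

First find gcd(277854682, 1199895011):
1199895011 = 4·277854682 + 88476283
277854682 = 3·88476283 + 12425833
88476283 = 7·12425833 + 1495452
12425833 = 8·1495452 + 462217
1495452 = 3·462217 + 108801
462217 = 4·108801 + 27013
108801 = 4·27013 + 749
27013 = 36·749 + 49
749 = 15·49 + 14
49 = 3·14 + 7
14 = 2·7 + 0
gcd = 7 and 7 | 518453712, so solutions exist. Divide through by 7: 39693526x ≡ 74064816 (mod 171413573).
Now find 39693526⁻¹ mod 171413573:
171413573 = 4×39693526 + 12639469
39693526 = 3×12639469 + 1775119
12639469 = 7×1775119 + 213636
1775119 = 8×213636 + 66031
213636 = 3×66031 + 15543
66031 = 4×15543 + 3859
15543 = 4×3859 + 107
3859 = 36×107 + 7
107 = 15×7 + 2
7 = 3×2 + 1
2 = 2×1 + 0
Back-substitute:
1 = 7 − 3·2
1 = −3·107 + 46·7
1 = 46·3859 − 1659·107
1 = −1659·15543 + 6682·3859
1 = 6682·66031 − 28387·15543
1 = −28387·213636 + 91843·66031
1 = 91843·1775119 − 763131·213636
1 = −763131·12639469 + 5433760·1775119
1 = 5433760·39693526 − 17064411·12639469
1 = −17064411·171413573 + 73691404·39693526
So 39693526⁻¹ ≡ 73691404 (mod 171413573).
Then x ≡ 73691404·74064816 ≡ 125270454 (mod 171413573); the smallest non-negative solution is x = 125270454.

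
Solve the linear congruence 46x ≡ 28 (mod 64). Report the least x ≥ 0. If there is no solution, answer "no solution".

2

First find gcd(46, 64):
64 = 1*46 + 18
46 = 2*18 + 10
18 = 1*10 + 8
10 = 1*8 + 2
8 = 4*2 + 0
gcd = 2 and 2 | 28, so solutions exist. Divide through by 2: 23x ≡ 14 (mod 32).
Now find 23⁻¹ mod 32:
32 = 1·23 + 9
23 = 2·9 + 5
9 = 1·5 + 4
5 = 1·4 + 1
4 = 4·1 + 0
Back-substitute:
1 = 5 − 4
1 = −9 + 2·5
1 = 2·23 − 5·9
1 = −5·32 + 7·23
So 23⁻¹ ≡ 7 (mod 32).
Then x ≡ 7·14 ≡ 2 (mod 32); the smallest non-negative solution is x = 2.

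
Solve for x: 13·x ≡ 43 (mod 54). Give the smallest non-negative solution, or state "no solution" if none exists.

First find gcd(13, 54):
54 = 4·13 + 2
13 = 6·2 + 1
2 = 2·1 + 0
gcd = 1, so a unique solution mod 54 exists.
Back-substitute for the Bézout coefficients:
1 = 13 − 6·2
1 = −6·54 + 25·13
So 13·(25) ≡ 1 (mod 54), giving 13⁻¹ ≡ 25.
x ≡ 13⁻¹·43 ≡ 25·43 ≡ 49 (mod 54).

49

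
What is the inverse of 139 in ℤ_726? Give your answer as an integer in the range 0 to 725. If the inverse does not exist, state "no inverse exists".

Run Euclid on (726, 139):
726 = 5·139 + 31
139 = 4·31 + 15
31 = 2·15 + 1
15 = 15·1 + 0
Since gcd(139, 726) = 1, back-substitute to write 1 as a combination:
1 = 31 − 2·15
1 = −2·139 + 9·31
1 = 9·726 − 47·139
So 139·(-47) ≡ 1 (mod 726), and -47 ≡ 679 (mod 726).

679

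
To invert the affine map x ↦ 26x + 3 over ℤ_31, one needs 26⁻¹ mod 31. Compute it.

6

Apply the Euclidean algorithm to 31 and 26:
31 = 1*26 + 5
26 = 5*5 + 1
5 = 5*1 + 0
The gcd is 1. Working backward:
1 = 26 − 5·5
1 = −5·31 + 6·26
So 26·6 ≡ 1 (mod 31).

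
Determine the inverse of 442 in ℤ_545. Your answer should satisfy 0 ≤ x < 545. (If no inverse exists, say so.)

418

gcd(545, 442) by repeated division:
545 = 1·442 + 103
442 = 4·103 + 30
103 = 3·30 + 13
30 = 2·13 + 4
13 = 3·4 + 1
4 = 4·1 + 0
The gcd is 1. Working backward:
1 = 13 − 3·4
1 = −3·30 + 7·13
1 = 7·103 − 24·30
1 = −24·442 + 103·103
1 = 103·545 − 127·442
Hence 442⁻¹ ≡ -127 ≡ 418 (mod 545).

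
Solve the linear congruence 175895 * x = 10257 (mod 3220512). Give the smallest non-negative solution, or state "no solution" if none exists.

First find gcd(175895, 3220512):
3220512 = 18·175895 + 54402
175895 = 3·54402 + 12689
54402 = 4·12689 + 3646
12689 = 3·3646 + 1751
3646 = 2·1751 + 144
1751 = 12·144 + 23
144 = 6·23 + 6
23 = 3·6 + 5
6 = 1·5 + 1
5 = 5·1 + 0
gcd = 1, so a unique solution mod 3220512 exists.
Back-substitute for the Bézout coefficients:
1 = 6 − 5
1 = −23 + 4·6
1 = 4·144 − 25·23
1 = −25·1751 + 304·144
1 = 304·3646 − 633·1751
1 = −633·12689 + 2203·3646
1 = 2203·54402 − 9445·12689
1 = −9445·175895 + 30538·54402
1 = 30538·3220512 − 559129·175895
So 175895·(-559129) ≡ 1 (mod 3220512), giving 175895⁻¹ ≡ 2661383.
x ≡ 175895⁻¹·10257 ≡ 2661383·10257 ≡ 745719 (mod 3220512).

745719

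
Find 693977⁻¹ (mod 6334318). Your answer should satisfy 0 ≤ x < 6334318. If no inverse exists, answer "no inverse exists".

Extended Euclidean algorithm:
6334318 = 9*693977 + 88525
693977 = 7*88525 + 74302
88525 = 1*74302 + 14223
74302 = 5*14223 + 3187
14223 = 4*3187 + 1475
3187 = 2*1475 + 237
1475 = 6*237 + 53
237 = 4*53 + 25
53 = 2*25 + 3
25 = 8*3 + 1
3 = 3*1 + 0
Since gcd(693977, 6334318) = 1, back-substitute to write 1 as a combination:
1 = 25 − 8·3
1 = −8·53 + 17·25
1 = 17·237 − 76·53
1 = −76·1475 + 473·237
1 = 473·3187 − 1022·1475
1 = −1022·14223 + 4561·3187
1 = 4561·74302 − 23827·14223
1 = −23827·88525 + 28388·74302
1 = 28388·693977 − 222543·88525
1 = −222543·6334318 + 2031275·693977
So 693977·2031275 ≡ 1 (mod 6334318).

2031275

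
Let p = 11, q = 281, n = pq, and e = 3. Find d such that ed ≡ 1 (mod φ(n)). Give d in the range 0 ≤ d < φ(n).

1867

φ(n) = (p−1)(q−1) = 10·280 = 2800.
Need d with 3·d ≡ 1 (mod 2800). Apply the extended Euclidean algorithm:
2800 = 933·3 + 1
3 = 3·1 + 0
Back-substitute:
1 = 2800 − 933·3
So 3·(-933) ≡ 1 (mod 2800), hence d ≡ -933 ≡ 1867 (mod 2800).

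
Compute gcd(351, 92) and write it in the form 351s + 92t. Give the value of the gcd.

1

Apply Euclid's algorithm to 351 and 92:
351 = 3·92 + 75
92 = 1·75 + 17
75 = 4·17 + 7
17 = 2·7 + 3
7 = 2·3 + 1
3 = 3·1 + 0
gcd(351, 92) = 1.
Express as a combination:
1 = 7 − 2·3
1 = −2·17 + 5·7
1 = 5·75 − 22·17
1 = −22·92 + 27·75
1 = 27·351 − 103·92
So 1 = (27)·351 + (-103)·92.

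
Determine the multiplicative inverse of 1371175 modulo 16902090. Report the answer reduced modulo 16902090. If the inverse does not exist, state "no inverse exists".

no inverse exists

Compute gcd(1371175, 16902090):
16902090 = 12×1371175 + 447990
1371175 = 3×447990 + 27205
447990 = 16×27205 + 12710
27205 = 2×12710 + 1785
12710 = 7×1785 + 215
1785 = 8×215 + 65
215 = 3×65 + 20
65 = 3×20 + 5
20 = 4×5 + 0
Since gcd = 5 > 1, 1371175 is not a unit mod 16902090.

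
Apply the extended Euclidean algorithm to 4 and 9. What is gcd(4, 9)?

1

Euclidean algorithm:
9 = 2·4 + 1
4 = 4·1 + 0
gcd(4, 9) = 1.
Working backward:
1 = 9 − 2·4
So 1 = (1)·9 + (-2)·4.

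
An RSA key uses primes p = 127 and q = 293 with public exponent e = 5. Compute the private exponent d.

14717

φ(n) = (p−1)(q−1) = 126·292 = 36792.
Need d with 5·d ≡ 1 (mod 36792). Apply the extended Euclidean algorithm:
36792 = 7358*5 + 2
5 = 2*2 + 1
2 = 2*1 + 0
Back-substitute:
1 = 5 − 2·2
1 = −2·36792 + 14717·5
So 5·14717 ≡ 1 (mod 36792), hence d = 14717.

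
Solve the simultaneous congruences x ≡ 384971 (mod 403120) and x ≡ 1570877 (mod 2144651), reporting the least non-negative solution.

699831217291

Write x = 384971 + 403120·k. Then 403120·k ≡ 1570877 − 384971 ≡ 1185906 (mod 2144651).
Need 403120⁻¹ mod 2144651. Extended Euclid on (2144651, 403120):
2144651 = 5·403120 + 129051
403120 = 3·129051 + 15967
129051 = 8·15967 + 1315
15967 = 12·1315 + 187
1315 = 7·187 + 6
187 = 31·6 + 1
6 = 6·1 + 0
Back-substitute:
1 = 187 − 31·6
1 = −31·1315 + 218·187
1 = 218·15967 − 2647·1315
1 = −2647·129051 + 21394·15967
1 = 21394·403120 − 66829·129051
1 = −66829·2144651 + 355539·403120
403120⁻¹ ≡ 355539 (mod 2144651), so k ≡ 355539·1185906 ≡ 1736036 (mod 2144651).
x = 384971 + 403120·1736036 = 699831217291.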